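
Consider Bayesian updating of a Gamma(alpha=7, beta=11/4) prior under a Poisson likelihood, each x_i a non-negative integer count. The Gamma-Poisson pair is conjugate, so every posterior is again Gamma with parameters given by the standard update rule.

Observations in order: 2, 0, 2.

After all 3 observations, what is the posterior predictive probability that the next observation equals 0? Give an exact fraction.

952809757913927/5559060566555523

obs 1: x=2 → posterior Gamma(9, 15/4)
obs 2: x=0 → posterior Gamma(9, 19/4)
obs 3: x=2 → posterior Gamma(11, 23/4)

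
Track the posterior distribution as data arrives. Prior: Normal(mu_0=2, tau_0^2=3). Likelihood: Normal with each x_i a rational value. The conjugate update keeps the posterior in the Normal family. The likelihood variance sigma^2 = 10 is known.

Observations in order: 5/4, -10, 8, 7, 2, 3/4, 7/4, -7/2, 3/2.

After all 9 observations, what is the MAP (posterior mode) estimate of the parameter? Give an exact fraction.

obs 1: x=5/4 → posterior Normal(95/52, 30/13)
obs 2: x=-10 → posterior Normal(-25/64, 15/8)
obs 3: x=8 → posterior Normal(71/76, 30/19)
obs 4: x=7 → posterior Normal(155/88, 15/11)
obs 5: x=2 → posterior Normal(179/100, 6/5)
obs 6: x=3/4 → posterior Normal(47/28, 15/14)
obs 7: x=7/4 → posterior Normal(209/124, 30/31)
obs 8: x=-7/2 → posterior Normal(167/136, 15/17)
obs 9: x=3/2 → posterior Normal(5/4, 30/37)

5/4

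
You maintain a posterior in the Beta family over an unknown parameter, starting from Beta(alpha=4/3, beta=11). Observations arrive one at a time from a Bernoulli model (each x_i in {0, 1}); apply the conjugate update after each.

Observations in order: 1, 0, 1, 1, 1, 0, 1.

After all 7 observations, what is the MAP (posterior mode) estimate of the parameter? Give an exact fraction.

obs 1: x=1 → posterior Beta(7/3, 11)
obs 2: x=0 → posterior Beta(7/3, 12)
obs 3: x=1 → posterior Beta(10/3, 12)
obs 4: x=1 → posterior Beta(13/3, 12)
obs 5: x=1 → posterior Beta(16/3, 12)
obs 6: x=0 → posterior Beta(16/3, 13)
obs 7: x=1 → posterior Beta(19/3, 13)

4/13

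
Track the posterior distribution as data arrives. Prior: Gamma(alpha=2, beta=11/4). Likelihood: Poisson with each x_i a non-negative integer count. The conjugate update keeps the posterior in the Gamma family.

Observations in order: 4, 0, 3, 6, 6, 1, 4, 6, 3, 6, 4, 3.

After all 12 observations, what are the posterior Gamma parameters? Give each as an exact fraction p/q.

alpha=48, beta=59/4

obs 1: x=4 → posterior Gamma(6, 15/4)
obs 2: x=0 → posterior Gamma(6, 19/4)
obs 3: x=3 → posterior Gamma(9, 23/4)
obs 4: x=6 → posterior Gamma(15, 27/4)
obs 5: x=6 → posterior Gamma(21, 31/4)
obs 6: x=1 → posterior Gamma(22, 35/4)
obs 7: x=4 → posterior Gamma(26, 39/4)
obs 8: x=6 → posterior Gamma(32, 43/4)
obs 9: x=3 → posterior Gamma(35, 47/4)
obs 10: x=6 → posterior Gamma(41, 51/4)
obs 11: x=4 → posterior Gamma(45, 55/4)
obs 12: x=3 → posterior Gamma(48, 59/4)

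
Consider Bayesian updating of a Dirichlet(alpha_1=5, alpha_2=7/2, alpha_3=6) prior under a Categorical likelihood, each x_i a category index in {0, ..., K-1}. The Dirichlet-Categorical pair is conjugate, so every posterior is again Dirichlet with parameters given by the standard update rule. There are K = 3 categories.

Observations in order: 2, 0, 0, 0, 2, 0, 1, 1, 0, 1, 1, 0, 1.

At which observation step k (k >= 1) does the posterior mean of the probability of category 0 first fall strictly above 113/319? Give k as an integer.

k = 2

obs 1: x=2 → posterior Dirichlet(5, 7/2, 7)
obs 2: x=0 → posterior Dirichlet(6, 7/2, 7)
obs 3: x=0 → posterior Dirichlet(7, 7/2, 7)
obs 4: x=0 → posterior Dirichlet(8, 7/2, 7)
obs 5: x=2 → posterior Dirichlet(8, 7/2, 8)
obs 6: x=0 → posterior Dirichlet(9, 7/2, 8)
obs 7: x=1 → posterior Dirichlet(9, 9/2, 8)
obs 8: x=1 → posterior Dirichlet(9, 11/2, 8)
obs 9: x=0 → posterior Dirichlet(10, 11/2, 8)
obs 10: x=1 → posterior Dirichlet(10, 13/2, 8)
obs 11: x=1 → posterior Dirichlet(10, 15/2, 8)
obs 12: x=0 → posterior Dirichlet(11, 15/2, 8)
obs 13: x=1 → posterior Dirichlet(11, 17/2, 8)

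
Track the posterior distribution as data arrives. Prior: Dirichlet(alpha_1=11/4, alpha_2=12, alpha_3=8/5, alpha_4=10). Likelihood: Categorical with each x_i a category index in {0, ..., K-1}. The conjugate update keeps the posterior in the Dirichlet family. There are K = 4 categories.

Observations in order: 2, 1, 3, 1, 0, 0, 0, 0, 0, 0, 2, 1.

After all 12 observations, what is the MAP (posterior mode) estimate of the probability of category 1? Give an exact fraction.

280/687

obs 1: x=2 → posterior Dirichlet(11/4, 12, 13/5, 10)
obs 2: x=1 → posterior Dirichlet(11/4, 13, 13/5, 10)
obs 3: x=3 → posterior Dirichlet(11/4, 13, 13/5, 11)
obs 4: x=1 → posterior Dirichlet(11/4, 14, 13/5, 11)
obs 5: x=0 → posterior Dirichlet(15/4, 14, 13/5, 11)
obs 6: x=0 → posterior Dirichlet(19/4, 14, 13/5, 11)
obs 7: x=0 → posterior Dirichlet(23/4, 14, 13/5, 11)
obs 8: x=0 → posterior Dirichlet(27/4, 14, 13/5, 11)
obs 9: x=0 → posterior Dirichlet(31/4, 14, 13/5, 11)
obs 10: x=0 → posterior Dirichlet(35/4, 14, 13/5, 11)
obs 11: x=2 → posterior Dirichlet(35/4, 14, 18/5, 11)
obs 12: x=1 → posterior Dirichlet(35/4, 15, 18/5, 11)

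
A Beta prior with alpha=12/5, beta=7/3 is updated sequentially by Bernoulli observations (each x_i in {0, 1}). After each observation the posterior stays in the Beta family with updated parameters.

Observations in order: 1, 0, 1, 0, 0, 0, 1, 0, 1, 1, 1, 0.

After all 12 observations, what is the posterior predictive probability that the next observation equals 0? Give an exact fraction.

obs 1: x=1 → posterior Beta(17/5, 7/3)
obs 2: x=0 → posterior Beta(17/5, 10/3)
obs 3: x=1 → posterior Beta(22/5, 10/3)
obs 4: x=0 → posterior Beta(22/5, 13/3)
obs 5: x=0 → posterior Beta(22/5, 16/3)
obs 6: x=0 → posterior Beta(22/5, 19/3)
obs 7: x=1 → posterior Beta(27/5, 19/3)
obs 8: x=0 → posterior Beta(27/5, 22/3)
obs 9: x=1 → posterior Beta(32/5, 22/3)
obs 10: x=1 → posterior Beta(37/5, 22/3)
obs 11: x=1 → posterior Beta(42/5, 22/3)
obs 12: x=0 → posterior Beta(42/5, 25/3)

125/251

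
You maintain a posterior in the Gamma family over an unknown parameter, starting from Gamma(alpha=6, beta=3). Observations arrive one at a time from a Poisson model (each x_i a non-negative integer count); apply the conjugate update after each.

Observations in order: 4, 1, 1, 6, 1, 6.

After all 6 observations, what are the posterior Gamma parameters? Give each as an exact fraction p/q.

alpha=25, beta=9

obs 1: x=4 → posterior Gamma(10, 4)
obs 2: x=1 → posterior Gamma(11, 5)
obs 3: x=1 → posterior Gamma(12, 6)
obs 4: x=6 → posterior Gamma(18, 7)
obs 5: x=1 → posterior Gamma(19, 8)
obs 6: x=6 → posterior Gamma(25, 9)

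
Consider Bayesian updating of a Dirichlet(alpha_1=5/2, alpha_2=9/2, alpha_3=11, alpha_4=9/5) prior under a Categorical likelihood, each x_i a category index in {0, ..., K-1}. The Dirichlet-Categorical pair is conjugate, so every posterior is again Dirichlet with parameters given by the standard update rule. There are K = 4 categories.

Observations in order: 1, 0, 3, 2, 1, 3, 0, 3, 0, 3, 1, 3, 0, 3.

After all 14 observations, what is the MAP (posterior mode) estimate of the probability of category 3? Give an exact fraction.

obs 1: x=1 → posterior Dirichlet(5/2, 11/2, 11, 9/5)
obs 2: x=0 → posterior Dirichlet(7/2, 11/2, 11, 9/5)
obs 3: x=3 → posterior Dirichlet(7/2, 11/2, 11, 14/5)
obs 4: x=2 → posterior Dirichlet(7/2, 11/2, 12, 14/5)
obs 5: x=1 → posterior Dirichlet(7/2, 13/2, 12, 14/5)
obs 6: x=3 → posterior Dirichlet(7/2, 13/2, 12, 19/5)
obs 7: x=0 → posterior Dirichlet(9/2, 13/2, 12, 19/5)
obs 8: x=3 → posterior Dirichlet(9/2, 13/2, 12, 24/5)
obs 9: x=0 → posterior Dirichlet(11/2, 13/2, 12, 24/5)
obs 10: x=3 → posterior Dirichlet(11/2, 13/2, 12, 29/5)
obs 11: x=1 → posterior Dirichlet(11/2, 15/2, 12, 29/5)
obs 12: x=3 → posterior Dirichlet(11/2, 15/2, 12, 34/5)
obs 13: x=0 → posterior Dirichlet(13/2, 15/2, 12, 34/5)
obs 14: x=3 → posterior Dirichlet(13/2, 15/2, 12, 39/5)

34/149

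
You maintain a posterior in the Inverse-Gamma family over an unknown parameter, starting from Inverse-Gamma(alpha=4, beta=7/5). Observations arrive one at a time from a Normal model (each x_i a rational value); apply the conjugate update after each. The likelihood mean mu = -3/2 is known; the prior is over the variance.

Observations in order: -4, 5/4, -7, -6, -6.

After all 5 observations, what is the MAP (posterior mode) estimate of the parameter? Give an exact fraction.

obs 1: x=-4 → posterior Inverse-Gamma(9/2, 181/40)
obs 2: x=5/4 → posterior Inverse-Gamma(5, 1329/160)
obs 3: x=-7 → posterior Inverse-Gamma(11/2, 3749/160)
obs 4: x=-6 → posterior Inverse-Gamma(6, 5369/160)
obs 5: x=-6 → posterior Inverse-Gamma(13/2, 6989/160)

6989/1200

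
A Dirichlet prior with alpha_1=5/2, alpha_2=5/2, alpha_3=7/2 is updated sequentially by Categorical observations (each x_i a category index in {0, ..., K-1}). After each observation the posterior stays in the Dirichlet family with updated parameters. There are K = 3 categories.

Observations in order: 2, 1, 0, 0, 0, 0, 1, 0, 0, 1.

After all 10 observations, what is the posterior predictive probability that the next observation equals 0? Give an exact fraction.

obs 1: x=2 → posterior Dirichlet(5/2, 5/2, 9/2)
obs 2: x=1 → posterior Dirichlet(5/2, 7/2, 9/2)
obs 3: x=0 → posterior Dirichlet(7/2, 7/2, 9/2)
obs 4: x=0 → posterior Dirichlet(9/2, 7/2, 9/2)
obs 5: x=0 → posterior Dirichlet(11/2, 7/2, 9/2)
obs 6: x=0 → posterior Dirichlet(13/2, 7/2, 9/2)
obs 7: x=1 → posterior Dirichlet(13/2, 9/2, 9/2)
obs 8: x=0 → posterior Dirichlet(15/2, 9/2, 9/2)
obs 9: x=0 → posterior Dirichlet(17/2, 9/2, 9/2)
obs 10: x=1 → posterior Dirichlet(17/2, 11/2, 9/2)

17/37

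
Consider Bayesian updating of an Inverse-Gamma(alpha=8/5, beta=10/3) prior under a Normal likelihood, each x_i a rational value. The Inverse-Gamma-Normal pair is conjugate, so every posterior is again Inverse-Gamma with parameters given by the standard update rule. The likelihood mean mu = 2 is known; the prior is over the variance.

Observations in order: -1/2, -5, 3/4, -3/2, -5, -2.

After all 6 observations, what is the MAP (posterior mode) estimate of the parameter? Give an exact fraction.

obs 1: x=-1/2 → posterior Inverse-Gamma(21/10, 155/24)
obs 2: x=-5 → posterior Inverse-Gamma(13/5, 743/24)
obs 3: x=3/4 → posterior Inverse-Gamma(31/10, 3047/96)
obs 4: x=-3/2 → posterior Inverse-Gamma(18/5, 3635/96)
obs 5: x=-5 → posterior Inverse-Gamma(41/10, 5987/96)
obs 6: x=-2 → posterior Inverse-Gamma(23/5, 6755/96)

4825/384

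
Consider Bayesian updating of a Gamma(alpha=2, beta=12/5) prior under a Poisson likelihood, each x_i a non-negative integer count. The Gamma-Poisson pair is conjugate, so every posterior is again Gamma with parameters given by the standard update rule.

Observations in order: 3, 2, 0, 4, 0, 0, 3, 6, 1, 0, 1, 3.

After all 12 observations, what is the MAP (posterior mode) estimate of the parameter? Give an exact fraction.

obs 1: x=3 → posterior Gamma(5, 17/5)
obs 2: x=2 → posterior Gamma(7, 22/5)
obs 3: x=0 → posterior Gamma(7, 27/5)
obs 4: x=4 → posterior Gamma(11, 32/5)
obs 5: x=0 → posterior Gamma(11, 37/5)
obs 6: x=0 → posterior Gamma(11, 42/5)
obs 7: x=3 → posterior Gamma(14, 47/5)
obs 8: x=6 → posterior Gamma(20, 52/5)
obs 9: x=1 → posterior Gamma(21, 57/5)
obs 10: x=0 → posterior Gamma(21, 62/5)
obs 11: x=1 → posterior Gamma(22, 67/5)
obs 12: x=3 → posterior Gamma(25, 72/5)

5/3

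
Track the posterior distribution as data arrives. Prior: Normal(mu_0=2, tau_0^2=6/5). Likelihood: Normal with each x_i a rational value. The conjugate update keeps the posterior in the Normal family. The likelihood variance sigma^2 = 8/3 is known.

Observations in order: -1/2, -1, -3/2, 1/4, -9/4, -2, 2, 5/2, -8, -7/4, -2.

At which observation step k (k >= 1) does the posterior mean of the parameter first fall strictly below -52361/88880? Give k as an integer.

k = 10

obs 1: x=-1/2 → posterior Normal(71/58, 24/29)
obs 2: x=-1 → posterior Normal(53/76, 12/19)
obs 3: x=-3/2 → posterior Normal(13/47, 24/47)
obs 4: x=1/4 → posterior Normal(61/224, 3/7)
obs 5: x=-9/4 → posterior Normal(-1/13, 24/65)
obs 6: x=-2 → posterior Normal(-23/74, 12/37)
obs 7: x=2 → posterior Normal(-5/83, 24/83)
obs 8: x=5/2 → posterior Normal(35/184, 6/23)
obs 9: x=-8 → posterior Normal(-109/202, 24/101)
obs 10: x=-7/4 → posterior Normal(-281/440, 12/55)
obs 11: x=-2 → posterior Normal(-353/476, 24/119)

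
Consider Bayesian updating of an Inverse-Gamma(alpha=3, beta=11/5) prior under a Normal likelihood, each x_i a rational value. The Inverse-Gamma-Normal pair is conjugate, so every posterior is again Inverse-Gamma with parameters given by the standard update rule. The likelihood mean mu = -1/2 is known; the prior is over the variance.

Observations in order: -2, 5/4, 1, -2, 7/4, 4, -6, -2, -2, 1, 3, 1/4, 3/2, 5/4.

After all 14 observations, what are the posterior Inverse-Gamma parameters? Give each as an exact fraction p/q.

obs 1: x=-2 → posterior Inverse-Gamma(7/2, 133/40)
obs 2: x=5/4 → posterior Inverse-Gamma(4, 777/160)
obs 3: x=1 → posterior Inverse-Gamma(9/2, 957/160)
obs 4: x=-2 → posterior Inverse-Gamma(5, 1137/160)
obs 5: x=7/4 → posterior Inverse-Gamma(11/2, 771/80)
obs 6: x=4 → posterior Inverse-Gamma(6, 1581/80)
obs 7: x=-6 → posterior Inverse-Gamma(13/2, 2791/80)
obs 8: x=-2 → posterior Inverse-Gamma(7, 2881/80)
obs 9: x=-2 → posterior Inverse-Gamma(15/2, 2971/80)
obs 10: x=1 → posterior Inverse-Gamma(8, 3061/80)
obs 11: x=3 → posterior Inverse-Gamma(17/2, 3551/80)
obs 12: x=1/4 → posterior Inverse-Gamma(9, 7147/160)
obs 13: x=3/2 → posterior Inverse-Gamma(19/2, 7467/160)
obs 14: x=5/4 → posterior Inverse-Gamma(10, 241/5)

alpha=10, beta=241/5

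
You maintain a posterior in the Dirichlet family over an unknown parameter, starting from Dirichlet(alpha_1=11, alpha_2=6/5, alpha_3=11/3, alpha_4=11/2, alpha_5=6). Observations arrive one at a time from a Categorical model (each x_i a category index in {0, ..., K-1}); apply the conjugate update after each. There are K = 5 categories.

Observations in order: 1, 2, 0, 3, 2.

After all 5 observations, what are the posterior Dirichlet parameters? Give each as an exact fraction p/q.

obs 1: x=1 → posterior Dirichlet(11, 11/5, 11/3, 11/2, 6)
obs 2: x=2 → posterior Dirichlet(11, 11/5, 14/3, 11/2, 6)
obs 3: x=0 → posterior Dirichlet(12, 11/5, 14/3, 11/2, 6)
obs 4: x=3 → posterior Dirichlet(12, 11/5, 14/3, 13/2, 6)
obs 5: x=2 → posterior Dirichlet(12, 11/5, 17/3, 13/2, 6)

alpha_1=12, alpha_2=11/5, alpha_3=17/3, alpha_4=13/2, alpha_5=6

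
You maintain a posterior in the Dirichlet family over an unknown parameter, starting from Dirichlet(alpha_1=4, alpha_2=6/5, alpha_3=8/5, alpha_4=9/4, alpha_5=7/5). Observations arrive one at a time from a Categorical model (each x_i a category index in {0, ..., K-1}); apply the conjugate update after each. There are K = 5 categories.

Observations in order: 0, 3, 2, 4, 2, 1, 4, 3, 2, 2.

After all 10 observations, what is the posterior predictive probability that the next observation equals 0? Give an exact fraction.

obs 1: x=0 → posterior Dirichlet(5, 6/5, 8/5, 9/4, 7/5)
obs 2: x=3 → posterior Dirichlet(5, 6/5, 8/5, 13/4, 7/5)
obs 3: x=2 → posterior Dirichlet(5, 6/5, 13/5, 13/4, 7/5)
obs 4: x=4 → posterior Dirichlet(5, 6/5, 13/5, 13/4, 12/5)
obs 5: x=2 → posterior Dirichlet(5, 6/5, 18/5, 13/4, 12/5)
obs 6: x=1 → posterior Dirichlet(5, 11/5, 18/5, 13/4, 12/5)
obs 7: x=4 → posterior Dirichlet(5, 11/5, 18/5, 13/4, 17/5)
obs 8: x=3 → posterior Dirichlet(5, 11/5, 18/5, 17/4, 17/5)
obs 9: x=2 → posterior Dirichlet(5, 11/5, 23/5, 17/4, 17/5)
obs 10: x=2 → posterior Dirichlet(5, 11/5, 28/5, 17/4, 17/5)

100/409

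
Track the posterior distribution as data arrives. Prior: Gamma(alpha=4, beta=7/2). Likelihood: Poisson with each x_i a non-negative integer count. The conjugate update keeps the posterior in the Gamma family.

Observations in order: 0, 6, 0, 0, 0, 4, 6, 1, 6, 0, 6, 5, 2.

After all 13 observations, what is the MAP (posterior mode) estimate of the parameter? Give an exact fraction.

obs 1: x=0 → posterior Gamma(4, 9/2)
obs 2: x=6 → posterior Gamma(10, 11/2)
obs 3: x=0 → posterior Gamma(10, 13/2)
obs 4: x=0 → posterior Gamma(10, 15/2)
obs 5: x=0 → posterior Gamma(10, 17/2)
obs 6: x=4 → posterior Gamma(14, 19/2)
obs 7: x=6 → posterior Gamma(20, 21/2)
obs 8: x=1 → posterior Gamma(21, 23/2)
obs 9: x=6 → posterior Gamma(27, 25/2)
obs 10: x=0 → posterior Gamma(27, 27/2)
obs 11: x=6 → posterior Gamma(33, 29/2)
obs 12: x=5 → posterior Gamma(38, 31/2)
obs 13: x=2 → posterior Gamma(40, 33/2)

26/11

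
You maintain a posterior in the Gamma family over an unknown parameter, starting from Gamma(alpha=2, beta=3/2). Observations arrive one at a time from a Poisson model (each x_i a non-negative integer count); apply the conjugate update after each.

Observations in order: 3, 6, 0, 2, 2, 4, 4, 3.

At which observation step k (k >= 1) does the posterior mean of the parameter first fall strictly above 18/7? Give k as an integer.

k = 2

obs 1: x=3 → posterior Gamma(5, 5/2)
obs 2: x=6 → posterior Gamma(11, 7/2)
obs 3: x=0 → posterior Gamma(11, 9/2)
obs 4: x=2 → posterior Gamma(13, 11/2)
obs 5: x=2 → posterior Gamma(15, 13/2)
obs 6: x=4 → posterior Gamma(19, 15/2)
obs 7: x=4 → posterior Gamma(23, 17/2)
obs 8: x=3 → posterior Gamma(26, 19/2)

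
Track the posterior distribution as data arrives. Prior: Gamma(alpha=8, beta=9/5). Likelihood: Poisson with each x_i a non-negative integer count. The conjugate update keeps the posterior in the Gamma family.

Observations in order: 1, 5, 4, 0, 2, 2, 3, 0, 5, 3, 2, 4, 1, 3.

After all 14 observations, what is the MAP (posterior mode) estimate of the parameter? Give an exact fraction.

210/79

obs 1: x=1 → posterior Gamma(9, 14/5)
obs 2: x=5 → posterior Gamma(14, 19/5)
obs 3: x=4 → posterior Gamma(18, 24/5)
obs 4: x=0 → posterior Gamma(18, 29/5)
obs 5: x=2 → posterior Gamma(20, 34/5)
obs 6: x=2 → posterior Gamma(22, 39/5)
obs 7: x=3 → posterior Gamma(25, 44/5)
obs 8: x=0 → posterior Gamma(25, 49/5)
obs 9: x=5 → posterior Gamma(30, 54/5)
obs 10: x=3 → posterior Gamma(33, 59/5)
obs 11: x=2 → posterior Gamma(35, 64/5)
obs 12: x=4 → posterior Gamma(39, 69/5)
obs 13: x=1 → posterior Gamma(40, 74/5)
obs 14: x=3 → posterior Gamma(43, 79/5)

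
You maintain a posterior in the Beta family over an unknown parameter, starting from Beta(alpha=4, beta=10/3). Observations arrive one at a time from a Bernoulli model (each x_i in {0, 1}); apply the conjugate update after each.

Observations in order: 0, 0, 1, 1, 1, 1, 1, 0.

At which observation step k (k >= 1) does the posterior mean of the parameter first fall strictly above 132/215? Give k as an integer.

obs 1: x=0 → posterior Beta(4, 13/3)
obs 2: x=0 → posterior Beta(4, 16/3)
obs 3: x=1 → posterior Beta(5, 16/3)
obs 4: x=1 → posterior Beta(6, 16/3)
obs 5: x=1 → posterior Beta(7, 16/3)
obs 6: x=1 → posterior Beta(8, 16/3)
obs 7: x=1 → posterior Beta(9, 16/3)
obs 8: x=0 → posterior Beta(9, 19/3)

k = 7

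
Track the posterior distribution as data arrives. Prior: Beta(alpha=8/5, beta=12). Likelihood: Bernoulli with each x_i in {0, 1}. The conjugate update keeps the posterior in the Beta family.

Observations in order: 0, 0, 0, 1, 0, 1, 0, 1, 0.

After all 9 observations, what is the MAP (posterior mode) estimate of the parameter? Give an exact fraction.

18/103

obs 1: x=0 → posterior Beta(8/5, 13)
obs 2: x=0 → posterior Beta(8/5, 14)
obs 3: x=0 → posterior Beta(8/5, 15)
obs 4: x=1 → posterior Beta(13/5, 15)
obs 5: x=0 → posterior Beta(13/5, 16)
obs 6: x=1 → posterior Beta(18/5, 16)
obs 7: x=0 → posterior Beta(18/5, 17)
obs 8: x=1 → posterior Beta(23/5, 17)
obs 9: x=0 → posterior Beta(23/5, 18)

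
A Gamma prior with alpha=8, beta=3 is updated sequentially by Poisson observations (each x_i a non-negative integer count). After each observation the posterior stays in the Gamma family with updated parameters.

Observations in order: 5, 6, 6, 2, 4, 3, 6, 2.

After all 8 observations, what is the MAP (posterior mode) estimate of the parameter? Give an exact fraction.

41/11

obs 1: x=5 → posterior Gamma(13, 4)
obs 2: x=6 → posterior Gamma(19, 5)
obs 3: x=6 → posterior Gamma(25, 6)
obs 4: x=2 → posterior Gamma(27, 7)
obs 5: x=4 → posterior Gamma(31, 8)
obs 6: x=3 → posterior Gamma(34, 9)
obs 7: x=6 → posterior Gamma(40, 10)
obs 8: x=2 → posterior Gamma(42, 11)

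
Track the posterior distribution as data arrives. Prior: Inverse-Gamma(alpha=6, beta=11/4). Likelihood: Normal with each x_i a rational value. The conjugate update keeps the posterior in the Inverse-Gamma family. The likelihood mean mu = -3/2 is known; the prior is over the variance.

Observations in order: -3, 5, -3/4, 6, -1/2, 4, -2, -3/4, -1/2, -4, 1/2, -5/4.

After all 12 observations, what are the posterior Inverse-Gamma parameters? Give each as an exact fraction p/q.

alpha=12, beta=2403/32

obs 1: x=-3 → posterior Inverse-Gamma(13/2, 31/8)
obs 2: x=5 → posterior Inverse-Gamma(7, 25)
obs 3: x=-3/4 → posterior Inverse-Gamma(15/2, 809/32)
obs 4: x=6 → posterior Inverse-Gamma(8, 1709/32)
obs 5: x=-1/2 → posterior Inverse-Gamma(17/2, 1725/32)
obs 6: x=4 → posterior Inverse-Gamma(9, 2209/32)
obs 7: x=-2 → posterior Inverse-Gamma(19/2, 2213/32)
obs 8: x=-3/4 → posterior Inverse-Gamma(10, 1111/16)
obs 9: x=-1/2 → posterior Inverse-Gamma(21/2, 1119/16)
obs 10: x=-4 → posterior Inverse-Gamma(11, 1169/16)
obs 11: x=1/2 → posterior Inverse-Gamma(23/2, 1201/16)
obs 12: x=-5/4 → posterior Inverse-Gamma(12, 2403/32)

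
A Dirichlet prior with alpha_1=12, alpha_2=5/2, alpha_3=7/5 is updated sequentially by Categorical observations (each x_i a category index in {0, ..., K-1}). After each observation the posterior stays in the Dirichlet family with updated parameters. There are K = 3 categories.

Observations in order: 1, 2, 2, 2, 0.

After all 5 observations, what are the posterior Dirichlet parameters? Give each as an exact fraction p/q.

obs 1: x=1 → posterior Dirichlet(12, 7/2, 7/5)
obs 2: x=2 → posterior Dirichlet(12, 7/2, 12/5)
obs 3: x=2 → posterior Dirichlet(12, 7/2, 17/5)
obs 4: x=2 → posterior Dirichlet(12, 7/2, 22/5)
obs 5: x=0 → posterior Dirichlet(13, 7/2, 22/5)

alpha_1=13, alpha_2=7/2, alpha_3=22/5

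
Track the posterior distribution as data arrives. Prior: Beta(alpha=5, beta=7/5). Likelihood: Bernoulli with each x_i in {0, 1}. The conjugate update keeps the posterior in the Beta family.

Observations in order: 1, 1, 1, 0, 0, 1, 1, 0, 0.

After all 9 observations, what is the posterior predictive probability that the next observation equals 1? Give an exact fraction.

obs 1: x=1 → posterior Beta(6, 7/5)
obs 2: x=1 → posterior Beta(7, 7/5)
obs 3: x=1 → posterior Beta(8, 7/5)
obs 4: x=0 → posterior Beta(8, 12/5)
obs 5: x=0 → posterior Beta(8, 17/5)
obs 6: x=1 → posterior Beta(9, 17/5)
obs 7: x=1 → posterior Beta(10, 17/5)
obs 8: x=0 → posterior Beta(10, 22/5)
obs 9: x=0 → posterior Beta(10, 27/5)

50/77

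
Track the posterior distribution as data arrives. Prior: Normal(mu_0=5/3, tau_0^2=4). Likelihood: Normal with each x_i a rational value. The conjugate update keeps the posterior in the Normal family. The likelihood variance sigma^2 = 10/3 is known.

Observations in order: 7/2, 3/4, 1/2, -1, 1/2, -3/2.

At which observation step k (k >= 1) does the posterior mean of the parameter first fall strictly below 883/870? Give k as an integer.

k = 5

obs 1: x=7/2 → posterior Normal(8/3, 20/11)
obs 2: x=3/4 → posterior Normal(203/102, 20/17)
obs 3: x=1/2 → posterior Normal(221/138, 20/23)
obs 4: x=-1 → posterior Normal(185/174, 20/29)
obs 5: x=1/2 → posterior Normal(29/30, 4/7)
obs 6: x=-3/2 → posterior Normal(149/246, 20/41)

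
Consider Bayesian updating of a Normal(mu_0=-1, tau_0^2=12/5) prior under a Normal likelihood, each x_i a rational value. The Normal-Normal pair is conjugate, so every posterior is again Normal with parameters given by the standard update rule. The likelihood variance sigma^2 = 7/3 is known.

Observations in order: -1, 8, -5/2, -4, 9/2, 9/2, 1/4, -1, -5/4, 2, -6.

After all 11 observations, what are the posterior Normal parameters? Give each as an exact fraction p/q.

obs 1: x=-1 → posterior Normal(-1, 84/71)
obs 2: x=8 → posterior Normal(217/107, 84/107)
obs 3: x=-5/2 → posterior Normal(127/143, 84/143)
obs 4: x=-4 → posterior Normal(-17/179, 84/179)
obs 5: x=9/2 → posterior Normal(29/43, 84/215)
obs 6: x=9/2 → posterior Normal(307/251, 84/251)
obs 7: x=1/4 → posterior Normal(316/287, 12/41)
obs 8: x=-1 → posterior Normal(280/323, 84/323)
obs 9: x=-5/4 → posterior Normal(235/359, 84/359)
obs 10: x=2 → posterior Normal(307/395, 84/395)
obs 11: x=-6 → posterior Normal(91/431, 84/431)

mu_0=91/431, tau_0^2=84/431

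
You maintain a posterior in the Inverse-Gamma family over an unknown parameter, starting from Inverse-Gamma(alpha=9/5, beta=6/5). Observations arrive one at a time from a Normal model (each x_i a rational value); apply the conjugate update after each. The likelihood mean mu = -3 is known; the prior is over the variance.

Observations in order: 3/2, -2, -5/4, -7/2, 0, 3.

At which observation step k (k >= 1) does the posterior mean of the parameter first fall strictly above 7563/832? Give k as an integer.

k = 6

obs 1: x=3/2 → posterior Inverse-Gamma(23/10, 453/40)
obs 2: x=-2 → posterior Inverse-Gamma(14/5, 473/40)
obs 3: x=-5/4 → posterior Inverse-Gamma(33/10, 2137/160)
obs 4: x=-7/2 → posterior Inverse-Gamma(19/5, 2157/160)
obs 5: x=0 → posterior Inverse-Gamma(43/10, 2877/160)
obs 6: x=3 → posterior Inverse-Gamma(24/5, 5757/160)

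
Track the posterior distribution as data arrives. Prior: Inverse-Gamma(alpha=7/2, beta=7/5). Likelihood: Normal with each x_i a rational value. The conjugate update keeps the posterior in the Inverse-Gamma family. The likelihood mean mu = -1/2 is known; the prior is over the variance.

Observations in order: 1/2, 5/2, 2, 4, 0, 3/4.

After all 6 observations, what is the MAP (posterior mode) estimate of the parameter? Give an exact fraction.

obs 1: x=1/2 → posterior Inverse-Gamma(4, 19/10)
obs 2: x=5/2 → posterior Inverse-Gamma(9/2, 32/5)
obs 3: x=2 → posterior Inverse-Gamma(5, 381/40)
obs 4: x=4 → posterior Inverse-Gamma(11/2, 393/20)
obs 5: x=0 → posterior Inverse-Gamma(6, 791/40)
obs 6: x=3/4 → posterior Inverse-Gamma(13/2, 3289/160)

3289/1200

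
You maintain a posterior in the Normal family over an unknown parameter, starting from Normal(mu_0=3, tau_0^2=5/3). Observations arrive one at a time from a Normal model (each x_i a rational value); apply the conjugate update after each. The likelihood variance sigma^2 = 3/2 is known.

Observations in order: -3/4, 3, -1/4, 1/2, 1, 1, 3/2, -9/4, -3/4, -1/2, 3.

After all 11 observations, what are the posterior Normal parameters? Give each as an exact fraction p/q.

mu_0=82/119, tau_0^2=15/119

obs 1: x=-3/4 → posterior Normal(39/38, 15/19)
obs 2: x=3 → posterior Normal(99/58, 15/29)
obs 3: x=-1/4 → posterior Normal(47/39, 5/13)
obs 4: x=1/2 → posterior Normal(52/49, 15/49)
obs 5: x=1 → posterior Normal(62/59, 15/59)
obs 6: x=1 → posterior Normal(24/23, 5/23)
obs 7: x=3/2 → posterior Normal(87/79, 15/79)
obs 8: x=-9/4 → posterior Normal(129/178, 15/89)
obs 9: x=-3/4 → posterior Normal(19/33, 5/33)
obs 10: x=-1/2 → posterior Normal(52/109, 15/109)
obs 11: x=3 → posterior Normal(82/119, 15/119)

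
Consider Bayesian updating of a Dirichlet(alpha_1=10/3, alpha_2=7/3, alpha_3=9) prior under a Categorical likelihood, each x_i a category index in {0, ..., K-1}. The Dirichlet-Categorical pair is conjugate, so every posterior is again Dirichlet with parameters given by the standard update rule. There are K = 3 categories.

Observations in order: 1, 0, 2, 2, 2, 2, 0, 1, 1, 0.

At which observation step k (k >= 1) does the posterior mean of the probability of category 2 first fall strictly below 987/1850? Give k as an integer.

k = 10

obs 1: x=1 → posterior Dirichlet(10/3, 10/3, 9)
obs 2: x=0 → posterior Dirichlet(13/3, 10/3, 9)
obs 3: x=2 → posterior Dirichlet(13/3, 10/3, 10)
obs 4: x=2 → posterior Dirichlet(13/3, 10/3, 11)
obs 5: x=2 → posterior Dirichlet(13/3, 10/3, 12)
obs 6: x=2 → posterior Dirichlet(13/3, 10/3, 13)
obs 7: x=0 → posterior Dirichlet(16/3, 10/3, 13)
obs 8: x=1 → posterior Dirichlet(16/3, 13/3, 13)
obs 9: x=1 → posterior Dirichlet(16/3, 16/3, 13)
obs 10: x=0 → posterior Dirichlet(19/3, 16/3, 13)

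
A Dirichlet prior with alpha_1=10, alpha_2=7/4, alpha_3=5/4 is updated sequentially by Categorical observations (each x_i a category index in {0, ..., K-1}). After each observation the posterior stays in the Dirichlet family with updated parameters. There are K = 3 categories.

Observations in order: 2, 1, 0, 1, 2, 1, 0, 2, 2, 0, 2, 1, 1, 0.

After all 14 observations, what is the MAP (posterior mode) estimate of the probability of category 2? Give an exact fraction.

obs 1: x=2 → posterior Dirichlet(10, 7/4, 9/4)
obs 2: x=1 → posterior Dirichlet(10, 11/4, 9/4)
obs 3: x=0 → posterior Dirichlet(11, 11/4, 9/4)
obs 4: x=1 → posterior Dirichlet(11, 15/4, 9/4)
obs 5: x=2 → posterior Dirichlet(11, 15/4, 13/4)
obs 6: x=1 → posterior Dirichlet(11, 19/4, 13/4)
obs 7: x=0 → posterior Dirichlet(12, 19/4, 13/4)
obs 8: x=2 → posterior Dirichlet(12, 19/4, 17/4)
obs 9: x=2 → posterior Dirichlet(12, 19/4, 21/4)
obs 10: x=0 → posterior Dirichlet(13, 19/4, 21/4)
obs 11: x=2 → posterior Dirichlet(13, 19/4, 25/4)
obs 12: x=1 → posterior Dirichlet(13, 23/4, 25/4)
obs 13: x=1 → posterior Dirichlet(13, 27/4, 25/4)
obs 14: x=0 → posterior Dirichlet(14, 27/4, 25/4)

7/32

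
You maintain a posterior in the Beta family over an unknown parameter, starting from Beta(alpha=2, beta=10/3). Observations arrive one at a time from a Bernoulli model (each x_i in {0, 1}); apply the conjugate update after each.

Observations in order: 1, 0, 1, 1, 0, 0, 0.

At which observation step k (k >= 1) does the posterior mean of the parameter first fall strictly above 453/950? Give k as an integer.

obs 1: x=1 → posterior Beta(3, 10/3)
obs 2: x=0 → posterior Beta(3, 13/3)
obs 3: x=1 → posterior Beta(4, 13/3)
obs 4: x=1 → posterior Beta(5, 13/3)
obs 5: x=0 → posterior Beta(5, 16/3)
obs 6: x=0 → posterior Beta(5, 19/3)
obs 7: x=0 → posterior Beta(5, 22/3)

k = 3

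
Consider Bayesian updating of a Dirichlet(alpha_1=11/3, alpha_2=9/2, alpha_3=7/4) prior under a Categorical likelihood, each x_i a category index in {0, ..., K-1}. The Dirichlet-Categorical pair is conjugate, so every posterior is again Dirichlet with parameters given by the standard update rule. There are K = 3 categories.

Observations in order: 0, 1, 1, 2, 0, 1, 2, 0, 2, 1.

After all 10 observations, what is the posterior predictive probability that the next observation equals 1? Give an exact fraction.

obs 1: x=0 → posterior Dirichlet(14/3, 9/2, 7/4)
obs 2: x=1 → posterior Dirichlet(14/3, 11/2, 7/4)
obs 3: x=1 → posterior Dirichlet(14/3, 13/2, 7/4)
obs 4: x=2 → posterior Dirichlet(14/3, 13/2, 11/4)
obs 5: x=0 → posterior Dirichlet(17/3, 13/2, 11/4)
obs 6: x=1 → posterior Dirichlet(17/3, 15/2, 11/4)
obs 7: x=2 → posterior Dirichlet(17/3, 15/2, 15/4)
obs 8: x=0 → posterior Dirichlet(20/3, 15/2, 15/4)
obs 9: x=2 → posterior Dirichlet(20/3, 15/2, 19/4)
obs 10: x=1 → posterior Dirichlet(20/3, 17/2, 19/4)

102/239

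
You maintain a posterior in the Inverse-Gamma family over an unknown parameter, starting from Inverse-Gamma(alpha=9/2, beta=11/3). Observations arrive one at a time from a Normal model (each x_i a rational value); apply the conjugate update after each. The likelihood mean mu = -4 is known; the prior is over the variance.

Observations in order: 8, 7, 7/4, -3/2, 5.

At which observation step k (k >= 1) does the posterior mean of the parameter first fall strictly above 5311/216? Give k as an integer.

obs 1: x=8 → posterior Inverse-Gamma(5, 227/3)
obs 2: x=7 → posterior Inverse-Gamma(11/2, 817/6)
obs 3: x=7/4 → posterior Inverse-Gamma(6, 14659/96)
obs 4: x=-3/2 → posterior Inverse-Gamma(13/2, 14959/96)
obs 5: x=5 → posterior Inverse-Gamma(7, 18847/96)

k = 2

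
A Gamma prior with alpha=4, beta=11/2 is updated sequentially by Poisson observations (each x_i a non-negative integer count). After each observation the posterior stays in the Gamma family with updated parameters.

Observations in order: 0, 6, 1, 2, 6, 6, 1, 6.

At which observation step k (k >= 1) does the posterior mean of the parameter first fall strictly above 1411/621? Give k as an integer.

obs 1: x=0 → posterior Gamma(4, 13/2)
obs 2: x=6 → posterior Gamma(10, 15/2)
obs 3: x=1 → posterior Gamma(11, 17/2)
obs 4: x=2 → posterior Gamma(13, 19/2)
obs 5: x=6 → posterior Gamma(19, 21/2)
obs 6: x=6 → posterior Gamma(25, 23/2)
obs 7: x=1 → posterior Gamma(26, 25/2)
obs 8: x=6 → posterior Gamma(32, 27/2)

k = 8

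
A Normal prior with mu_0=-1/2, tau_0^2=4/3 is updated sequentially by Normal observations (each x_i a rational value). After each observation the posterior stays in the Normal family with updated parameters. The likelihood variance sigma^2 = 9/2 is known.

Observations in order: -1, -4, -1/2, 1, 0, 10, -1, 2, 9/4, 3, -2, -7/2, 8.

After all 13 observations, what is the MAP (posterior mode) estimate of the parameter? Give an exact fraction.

201/262

obs 1: x=-1 → posterior Normal(-43/70, 36/35)
obs 2: x=-4 → posterior Normal(-107/86, 36/43)
obs 3: x=-1/2 → posterior Normal(-115/102, 12/17)
obs 4: x=1 → posterior Normal(-99/118, 36/59)
obs 5: x=0 → posterior Normal(-99/134, 36/67)
obs 6: x=10 → posterior Normal(61/150, 12/25)
obs 7: x=-1 → posterior Normal(45/166, 36/83)
obs 8: x=2 → posterior Normal(11/26, 36/91)
obs 9: x=9/4 → posterior Normal(113/198, 4/11)
obs 10: x=3 → posterior Normal(161/214, 36/107)
obs 11: x=-2 → posterior Normal(129/230, 36/115)
obs 12: x=-7/2 → posterior Normal(73/246, 12/41)
obs 13: x=8 → posterior Normal(201/262, 36/131)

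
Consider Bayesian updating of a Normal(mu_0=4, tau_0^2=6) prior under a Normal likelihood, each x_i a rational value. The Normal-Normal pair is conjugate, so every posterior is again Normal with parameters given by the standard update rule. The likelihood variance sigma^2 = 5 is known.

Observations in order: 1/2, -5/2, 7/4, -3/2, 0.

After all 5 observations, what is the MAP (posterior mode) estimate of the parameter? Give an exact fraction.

19/70

obs 1: x=1/2 → posterior Normal(23/11, 30/11)
obs 2: x=-5/2 → posterior Normal(8/17, 30/17)
obs 3: x=7/4 → posterior Normal(37/46, 30/23)
obs 4: x=-3/2 → posterior Normal(19/58, 30/29)
obs 5: x=0 → posterior Normal(19/70, 6/7)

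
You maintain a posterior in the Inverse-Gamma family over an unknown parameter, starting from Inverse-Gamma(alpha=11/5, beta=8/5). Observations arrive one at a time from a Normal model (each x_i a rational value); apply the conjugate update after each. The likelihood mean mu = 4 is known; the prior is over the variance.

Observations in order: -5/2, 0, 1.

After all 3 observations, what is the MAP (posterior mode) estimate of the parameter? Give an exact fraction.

obs 1: x=-5/2 → posterior Inverse-Gamma(27/10, 909/40)
obs 2: x=0 → posterior Inverse-Gamma(16/5, 1229/40)
obs 3: x=1 → posterior Inverse-Gamma(37/10, 1409/40)

1409/188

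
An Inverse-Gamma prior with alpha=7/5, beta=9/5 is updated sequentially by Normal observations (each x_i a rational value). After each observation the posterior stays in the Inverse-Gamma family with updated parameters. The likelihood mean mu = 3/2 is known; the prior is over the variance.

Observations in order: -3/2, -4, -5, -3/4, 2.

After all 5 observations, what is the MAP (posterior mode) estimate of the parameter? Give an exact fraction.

obs 1: x=-3/2 → posterior Inverse-Gamma(19/10, 63/10)
obs 2: x=-4 → posterior Inverse-Gamma(12/5, 857/40)
obs 3: x=-5 → posterior Inverse-Gamma(29/10, 851/20)
obs 4: x=-3/4 → posterior Inverse-Gamma(17/5, 7213/160)
obs 5: x=2 → posterior Inverse-Gamma(39/10, 7233/160)

7233/784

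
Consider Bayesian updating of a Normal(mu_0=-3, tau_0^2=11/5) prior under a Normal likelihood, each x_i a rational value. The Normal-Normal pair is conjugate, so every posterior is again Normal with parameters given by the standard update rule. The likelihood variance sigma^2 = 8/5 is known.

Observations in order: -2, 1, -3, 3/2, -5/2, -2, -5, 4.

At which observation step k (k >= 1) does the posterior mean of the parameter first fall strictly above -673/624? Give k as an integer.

k = 4

obs 1: x=-2 → posterior Normal(-46/19, 88/95)
obs 2: x=1 → posterior Normal(-7/6, 44/75)
obs 3: x=-3 → posterior Normal(-68/41, 88/205)
obs 4: x=3/2 → posterior Normal(-103/104, 22/65)
obs 5: x=-5/2 → posterior Normal(-79/63, 88/315)
obs 6: x=-2 → posterior Normal(-101/74, 44/185)
obs 7: x=-5 → posterior Normal(-156/85, 88/425)
obs 8: x=4 → posterior Normal(-7/6, 11/60)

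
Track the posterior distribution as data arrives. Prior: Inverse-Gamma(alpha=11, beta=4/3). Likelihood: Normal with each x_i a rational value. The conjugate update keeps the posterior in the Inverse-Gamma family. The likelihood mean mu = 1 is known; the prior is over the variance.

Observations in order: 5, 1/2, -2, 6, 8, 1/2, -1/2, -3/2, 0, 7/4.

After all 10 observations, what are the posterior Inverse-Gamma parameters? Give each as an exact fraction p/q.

alpha=16, beta=5387/96

obs 1: x=5 → posterior Inverse-Gamma(23/2, 28/3)
obs 2: x=1/2 → posterior Inverse-Gamma(12, 227/24)
obs 3: x=-2 → posterior Inverse-Gamma(25/2, 335/24)
obs 4: x=6 → posterior Inverse-Gamma(13, 635/24)
obs 5: x=8 → posterior Inverse-Gamma(27/2, 1223/24)
obs 6: x=1/2 → posterior Inverse-Gamma(14, 613/12)
obs 7: x=-1/2 → posterior Inverse-Gamma(29/2, 1253/24)
obs 8: x=-3/2 → posterior Inverse-Gamma(15, 166/3)
obs 9: x=0 → posterior Inverse-Gamma(31/2, 335/6)
obs 10: x=7/4 → posterior Inverse-Gamma(16, 5387/96)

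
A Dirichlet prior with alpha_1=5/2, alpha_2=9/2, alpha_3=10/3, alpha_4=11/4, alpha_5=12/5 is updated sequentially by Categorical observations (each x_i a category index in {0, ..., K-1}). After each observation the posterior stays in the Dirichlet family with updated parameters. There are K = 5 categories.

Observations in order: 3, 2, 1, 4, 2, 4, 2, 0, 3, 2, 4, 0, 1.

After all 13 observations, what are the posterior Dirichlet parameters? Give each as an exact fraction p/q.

obs 1: x=3 → posterior Dirichlet(5/2, 9/2, 10/3, 15/4, 12/5)
obs 2: x=2 → posterior Dirichlet(5/2, 9/2, 13/3, 15/4, 12/5)
obs 3: x=1 → posterior Dirichlet(5/2, 11/2, 13/3, 15/4, 12/5)
obs 4: x=4 → posterior Dirichlet(5/2, 11/2, 13/3, 15/4, 17/5)
obs 5: x=2 → posterior Dirichlet(5/2, 11/2, 16/3, 15/4, 17/5)
obs 6: x=4 → posterior Dirichlet(5/2, 11/2, 16/3, 15/4, 22/5)
obs 7: x=2 → posterior Dirichlet(5/2, 11/2, 19/3, 15/4, 22/5)
obs 8: x=0 → posterior Dirichlet(7/2, 11/2, 19/3, 15/4, 22/5)
obs 9: x=3 → posterior Dirichlet(7/2, 11/2, 19/3, 19/4, 22/5)
obs 10: x=2 → posterior Dirichlet(7/2, 11/2, 22/3, 19/4, 22/5)
obs 11: x=4 → posterior Dirichlet(7/2, 11/2, 22/3, 19/4, 27/5)
obs 12: x=0 → posterior Dirichlet(9/2, 11/2, 22/3, 19/4, 27/5)
obs 13: x=1 → posterior Dirichlet(9/2, 13/2, 22/3, 19/4, 27/5)

alpha_1=9/2, alpha_2=13/2, alpha_3=22/3, alpha_4=19/4, alpha_5=27/5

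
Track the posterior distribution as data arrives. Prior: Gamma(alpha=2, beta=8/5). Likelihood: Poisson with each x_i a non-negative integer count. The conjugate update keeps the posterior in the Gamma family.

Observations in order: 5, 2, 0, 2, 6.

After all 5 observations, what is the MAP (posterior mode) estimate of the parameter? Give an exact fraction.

80/33

obs 1: x=5 → posterior Gamma(7, 13/5)
obs 2: x=2 → posterior Gamma(9, 18/5)
obs 3: x=0 → posterior Gamma(9, 23/5)
obs 4: x=2 → posterior Gamma(11, 28/5)
obs 5: x=6 → posterior Gamma(17, 33/5)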